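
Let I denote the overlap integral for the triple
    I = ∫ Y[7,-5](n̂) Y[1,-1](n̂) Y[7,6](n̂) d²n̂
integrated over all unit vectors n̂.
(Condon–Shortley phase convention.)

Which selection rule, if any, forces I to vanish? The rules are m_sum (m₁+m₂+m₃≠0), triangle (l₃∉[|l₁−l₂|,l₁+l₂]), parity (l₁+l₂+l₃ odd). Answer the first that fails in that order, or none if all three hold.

parity

Σmᵢ = 0  ✓
l₃∈[|l₁−l₂|,l₁+l₂]=[6,8], have l₃=7  ✓
Σlᵢ = 15 ⇒ odd  ✗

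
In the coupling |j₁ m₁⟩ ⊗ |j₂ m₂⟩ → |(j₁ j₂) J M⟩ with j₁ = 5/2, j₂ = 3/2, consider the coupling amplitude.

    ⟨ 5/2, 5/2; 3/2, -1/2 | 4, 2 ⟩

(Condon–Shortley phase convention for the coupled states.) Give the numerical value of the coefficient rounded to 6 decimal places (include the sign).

j₁+j₂−J=0  J+j₁−j₂=5  J−j₁+j₂=3  j₁+j₂+J+1=9
(j₁±m₁, j₂±m₂, J±M) = (5,0,1,2,6,2)
P² = 43200/7
sum k=0..0:
  [0] +1/240 = 1/240
S = 1/240
C² = P²·S² = 3/28 ; C = +0.327327

+√(3/28) = +0.327327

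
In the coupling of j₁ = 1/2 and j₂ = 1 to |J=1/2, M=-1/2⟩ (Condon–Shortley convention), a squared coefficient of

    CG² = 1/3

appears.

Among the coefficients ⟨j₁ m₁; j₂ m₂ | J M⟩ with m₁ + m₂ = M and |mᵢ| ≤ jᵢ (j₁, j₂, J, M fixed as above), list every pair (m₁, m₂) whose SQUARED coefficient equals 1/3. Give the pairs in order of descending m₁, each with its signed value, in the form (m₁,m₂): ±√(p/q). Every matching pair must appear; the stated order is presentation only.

Admissible pairs with m₁+m₂ = M = -1/2: (-1/2,0), (1/2,-1)
  (m₁,m₂)=(1/2,-1): CG² = 2/3, CG = +√(2/3)
  (m₁,m₂)=(-1/2,0): CG² = 1/3, CG = −√(1/3)   ← matches the target
Pairs with CG² = 1/3: (-1/2,0): −√(1/3)

(-1/2,0): −√(1/3)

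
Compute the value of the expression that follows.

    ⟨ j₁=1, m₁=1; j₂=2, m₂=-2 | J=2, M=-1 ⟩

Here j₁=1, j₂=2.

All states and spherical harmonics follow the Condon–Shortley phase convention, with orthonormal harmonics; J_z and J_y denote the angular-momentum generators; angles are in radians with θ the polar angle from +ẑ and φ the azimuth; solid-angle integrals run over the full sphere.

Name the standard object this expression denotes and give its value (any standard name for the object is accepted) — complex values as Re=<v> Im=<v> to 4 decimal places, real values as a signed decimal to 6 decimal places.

This is a Clebsch–Gordan (vector-coupling) coefficient.
triangle: 1!×1!×3!/6! = 6/720
(j±m)!: 2!×0!×0!×4!×1!×3! = 288
prefactor² = (2J+1)×Δ×N² = 12
  k=0: +1/(0!×1!×0!×0!×1!×3!) = 1/6
Σ = 1/6  ⇒  CG² = 12×(1/6)² = 1/3
CG = +√(1/3) = +0.577350

Clebsch–Gordan coefficient, +√(1/3) ≈ +0.577350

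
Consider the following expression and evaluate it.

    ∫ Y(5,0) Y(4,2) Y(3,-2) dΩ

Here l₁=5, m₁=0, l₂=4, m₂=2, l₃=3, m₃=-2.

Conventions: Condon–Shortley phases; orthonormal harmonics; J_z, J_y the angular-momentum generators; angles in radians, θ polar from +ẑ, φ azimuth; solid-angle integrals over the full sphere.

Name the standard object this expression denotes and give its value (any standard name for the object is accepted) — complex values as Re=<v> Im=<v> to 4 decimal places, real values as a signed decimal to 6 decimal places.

Gaunt coefficient, -0.171327

This is a Gaunt coefficient — the integral of a triple product of spherical harmonics over the sphere.
Checks pass: Σm=0; 12 even; l₃=3∈[1,9].
(2·5+1)(2·4+1)(2·3+1) = 693
Δ: 6! 4! 2! / 13! → 1/180180
sum: t=2:+1/576 t=3:−1/144 t=4:+1/576 = -1/288
3j²(5 4 3; 0 0 0) = Δ·Π!·Σ² = 20/1001  (sign +1)
sum: t=4:+1/576 t=5:−1/2880 = 1/720
3j²(5 4 3; 0 2 -2) = Δ·Π!·Σ² = 80/3003  (sign -1)
combine: 4πI² = 693·20/1001·80/3003 = 4800/13013
take √, sign -1: I = -0.17132746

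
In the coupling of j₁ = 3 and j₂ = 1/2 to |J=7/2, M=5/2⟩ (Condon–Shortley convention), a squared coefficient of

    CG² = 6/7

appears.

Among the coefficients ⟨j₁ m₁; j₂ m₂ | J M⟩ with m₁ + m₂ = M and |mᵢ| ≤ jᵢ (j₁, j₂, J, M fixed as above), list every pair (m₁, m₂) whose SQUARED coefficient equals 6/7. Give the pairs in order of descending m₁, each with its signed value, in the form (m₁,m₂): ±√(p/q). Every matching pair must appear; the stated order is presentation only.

Admissible pairs with m₁+m₂ = M = 5/2: (2,1/2), (3,-1/2)
  (m₁,m₂)=(3,-1/2): CG² = 1/7, CG = +√(1/7)
  (m₁,m₂)=(2,1/2): CG² = 6/7, CG = +√(6/7)   ← matches the target
Pairs with CG² = 6/7: (2,1/2): +√(6/7)

(2,1/2): +√(6/7)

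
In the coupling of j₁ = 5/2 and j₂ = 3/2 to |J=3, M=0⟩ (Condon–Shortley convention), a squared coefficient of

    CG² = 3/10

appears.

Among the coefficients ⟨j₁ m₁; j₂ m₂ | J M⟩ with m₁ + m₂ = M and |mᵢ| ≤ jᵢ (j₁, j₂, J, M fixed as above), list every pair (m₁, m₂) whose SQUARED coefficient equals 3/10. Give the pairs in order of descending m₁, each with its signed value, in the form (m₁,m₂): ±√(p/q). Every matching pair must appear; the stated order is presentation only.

Admissible pairs with m₁+m₂ = M = 0: (-3/2,3/2), (-1/2,1/2), (1/2,-1/2), (3/2,-3/2)
  (m₁,m₂)=(3/2,-3/2): CG² = 3/10, CG = +√(3/10)   ← matches the target
  (m₁,m₂)=(1/2,-1/2): CG² = 1/5, CG = +√(1/5)
  (m₁,m₂)=(-1/2,1/2): CG² = 1/5, CG = −√(1/5)
  (m₁,m₂)=(-3/2,3/2): CG² = 3/10, CG = −√(3/10)   ← matches the target
Pairs with CG² = 3/10: (3/2,-3/2): +√(3/10); (-3/2,3/2): −√(3/10)

(3/2,-3/2): +√(3/10); (-3/2,3/2): −√(3/10)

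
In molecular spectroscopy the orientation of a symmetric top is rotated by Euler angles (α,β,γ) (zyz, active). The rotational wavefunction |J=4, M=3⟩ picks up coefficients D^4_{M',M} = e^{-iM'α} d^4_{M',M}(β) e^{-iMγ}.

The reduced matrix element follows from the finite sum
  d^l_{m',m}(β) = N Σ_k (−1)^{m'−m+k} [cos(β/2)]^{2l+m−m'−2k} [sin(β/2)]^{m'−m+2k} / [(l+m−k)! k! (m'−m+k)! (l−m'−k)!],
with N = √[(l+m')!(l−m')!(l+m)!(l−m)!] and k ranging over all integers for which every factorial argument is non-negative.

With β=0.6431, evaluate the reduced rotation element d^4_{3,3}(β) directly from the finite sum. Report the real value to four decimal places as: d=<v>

d=0.1466

d^4_{3,3}(β=0.6431) via the finite sum:
With c≡cos(β/2)=0.948747 and s≡sin(β/2)=0.316037, N=[5040·1·5040·1]^{1/2}=5040.000000
k: max(0,(3)−(3))=0 … min(4+(3),4−(3))=1
  k=0: (−1)^0·5040.0000/(5040)·0.9487^8·0.3160^0 = +0.656451
  k=1: (−1)^1·5040.0000/(720)·0.9487^6·0.3160^2 = -0.509891
d^4_{3,3}(0.6431) = +0.656451 -0.509891 = +0.146560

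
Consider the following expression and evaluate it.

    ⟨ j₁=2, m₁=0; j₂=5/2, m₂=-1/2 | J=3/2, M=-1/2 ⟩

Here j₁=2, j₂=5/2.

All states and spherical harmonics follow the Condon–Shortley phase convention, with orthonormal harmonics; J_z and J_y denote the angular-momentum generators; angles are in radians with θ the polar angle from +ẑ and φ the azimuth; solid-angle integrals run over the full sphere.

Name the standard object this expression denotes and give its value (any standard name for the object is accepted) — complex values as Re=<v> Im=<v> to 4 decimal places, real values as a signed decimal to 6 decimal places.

This is a Clebsch–Gordan (vector-coupling) coefficient.
triangle: 3!*1!*2!/7! = 12/5040
(j±m)!: 2!*2!*2!*3!*1!*2! = 96
prefactor² = (2J+1)*Δ*N² = 32/35
  k=1: −1/(1!*2!*1!*1!*0!*1!) = -1/2
  k=2: +1/(2!*1!*0!*0!*1!*2!) = 1/4
Σ = -1/4  ⇒  CG² = 32/35*(-1/4)² = 2/35
CG = −√(2/35) = -0.239046

Clebsch–Gordan coefficient, −√(2/35) ≈ -0.239046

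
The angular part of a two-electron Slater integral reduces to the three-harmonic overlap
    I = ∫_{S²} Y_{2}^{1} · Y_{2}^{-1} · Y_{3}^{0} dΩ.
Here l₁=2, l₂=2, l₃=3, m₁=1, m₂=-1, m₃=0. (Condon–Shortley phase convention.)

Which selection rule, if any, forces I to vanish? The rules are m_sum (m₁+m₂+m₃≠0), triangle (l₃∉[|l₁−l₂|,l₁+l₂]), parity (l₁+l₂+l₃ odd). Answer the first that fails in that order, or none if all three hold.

parity

Σmᵢ = 0  ✓
l₃∈[|l₁−l₂|,l₁+l₂]=[0,4], have l₃=3  ✓
Σlᵢ = 7 ⇒ odd  ✗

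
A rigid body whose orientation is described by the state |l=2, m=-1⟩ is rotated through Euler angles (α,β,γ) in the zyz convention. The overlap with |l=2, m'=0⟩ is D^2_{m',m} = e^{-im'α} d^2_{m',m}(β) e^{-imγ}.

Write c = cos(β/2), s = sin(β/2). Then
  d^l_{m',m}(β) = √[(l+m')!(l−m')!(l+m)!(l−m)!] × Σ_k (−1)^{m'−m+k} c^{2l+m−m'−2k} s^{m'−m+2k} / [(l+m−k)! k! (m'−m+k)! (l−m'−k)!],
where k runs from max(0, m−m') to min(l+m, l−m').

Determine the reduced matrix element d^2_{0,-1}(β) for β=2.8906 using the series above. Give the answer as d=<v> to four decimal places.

d^2_{0,-1}(β=2.8906) via the finite sum:
Half-angle: c=0.125167, s=0.992136. N=√(2·2·1·6)=4.898979
The bounds max(0,m−m')=0 and min(l+m,l−m')=1 give 2 terms
  k=0: (−1)^1·4.8990/(2)·0.1252^3·0.9921^1 = -0.004766
  k=1: (−1)^2·4.8990/(2)·0.1252^1·0.9921^3 = +0.299419
d^2_{0,-1}(2.8906) = -0.004766 +0.299419 = +0.294653

d=0.2947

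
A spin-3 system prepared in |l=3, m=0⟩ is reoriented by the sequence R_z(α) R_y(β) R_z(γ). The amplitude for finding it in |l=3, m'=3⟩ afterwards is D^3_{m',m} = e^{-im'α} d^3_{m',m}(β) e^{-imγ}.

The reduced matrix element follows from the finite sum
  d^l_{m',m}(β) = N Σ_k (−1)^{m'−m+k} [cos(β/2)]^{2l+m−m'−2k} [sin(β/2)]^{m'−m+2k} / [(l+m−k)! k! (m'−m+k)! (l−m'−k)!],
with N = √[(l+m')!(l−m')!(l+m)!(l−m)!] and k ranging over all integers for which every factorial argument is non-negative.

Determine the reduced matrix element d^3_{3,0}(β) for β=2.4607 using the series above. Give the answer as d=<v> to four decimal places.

d=-0.1394

d^3_{3,0}(β=2.4607) via the finite sum:
c=cos(2.460700/2)=0.333908, s=sin(2.460700/2)=0.942606; N=√[720·1·6·6]=160.996894
k∈{0} keeps every argument non-negative
  k=0: (−1)^3·160.9969/(36)·0.3339^3·0.9426^3 = -0.139439
d^3_{3,0}(2.4607) = -0.139439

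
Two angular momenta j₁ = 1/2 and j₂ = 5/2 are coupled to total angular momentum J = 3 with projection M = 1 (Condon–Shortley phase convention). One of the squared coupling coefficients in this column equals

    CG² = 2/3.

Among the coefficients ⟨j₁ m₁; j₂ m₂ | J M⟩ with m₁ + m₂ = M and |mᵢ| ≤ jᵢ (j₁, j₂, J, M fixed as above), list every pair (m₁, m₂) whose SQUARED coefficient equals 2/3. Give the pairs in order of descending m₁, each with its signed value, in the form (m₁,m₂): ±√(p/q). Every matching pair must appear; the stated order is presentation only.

(1/2,1/2): +√(2/3)

Admissible pairs with m₁+m₂ = M = 1: (-1/2,3/2), (1/2,1/2)
  (m₁,m₂)=(1/2,1/2): CG² = 2/3, CG = +√(2/3)   ← matches the target
  (m₁,m₂)=(-1/2,3/2): CG² = 1/3, CG = +√(1/3)
Pairs with CG² = 2/3: (1/2,1/2): +√(2/3)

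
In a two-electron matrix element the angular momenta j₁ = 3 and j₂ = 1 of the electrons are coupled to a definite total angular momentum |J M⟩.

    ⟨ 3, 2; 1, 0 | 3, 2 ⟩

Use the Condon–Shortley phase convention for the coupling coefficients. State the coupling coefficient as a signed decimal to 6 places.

j₁+j₂−J=1  J+j₁−j₂=5  J−j₁+j₂=1  j₁+j₂+J+1=8
(j₁±m₁, j₂±m₂, J±M) = (5,1,1,1,5,1)
P² = 300
sum k=0..1:
  [0] +1/24 = 1/24
  [1] −1/120 = -1/120
S = 1/30
C² = P²·S² = 1/3 ; C = +0.577350

+0.577350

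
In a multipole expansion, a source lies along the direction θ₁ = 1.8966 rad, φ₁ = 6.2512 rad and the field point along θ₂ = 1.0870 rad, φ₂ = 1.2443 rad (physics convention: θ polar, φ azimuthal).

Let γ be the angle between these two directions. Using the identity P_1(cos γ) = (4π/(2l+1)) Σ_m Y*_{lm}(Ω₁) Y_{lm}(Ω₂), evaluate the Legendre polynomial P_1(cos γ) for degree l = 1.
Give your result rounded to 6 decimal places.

0.094563

Expand P_1 via completeness: Σ_{m} conj(Y_{1,m}) at Ω₁ times Y_{1,m} at Ω₂ —
  term(m=-1) = +0.029059-0.095798i   from Y*(Ω₁)=+0.327152-0.010468i, Y(Ω₂)=+0.098092-0.289687i
  term(m=+0) = -0.035542-0.000000i   from Y*(Ω₁)=-0.156387-0.000000i, Y(Ω₂)=+0.227270+0.000000i
  term(m=+1) = +0.029059+0.095798i   from Y*(Ω₁)=-0.327152-0.010468i, Y(Ω₂)=-0.098092-0.289687i
Accumulated sum +0.022575+0.000000i; after 4π/(2l+1) scaling, +0.094563+0.000000i ⇒ P_1 = 0.094563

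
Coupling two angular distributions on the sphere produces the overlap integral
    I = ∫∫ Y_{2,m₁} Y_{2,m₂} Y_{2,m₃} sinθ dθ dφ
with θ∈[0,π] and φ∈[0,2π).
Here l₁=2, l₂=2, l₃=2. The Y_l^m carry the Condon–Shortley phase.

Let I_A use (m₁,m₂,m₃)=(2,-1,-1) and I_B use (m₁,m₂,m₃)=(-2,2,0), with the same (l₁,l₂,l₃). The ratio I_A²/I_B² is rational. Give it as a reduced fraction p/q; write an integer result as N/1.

Shared (l₁,l₂,l₃)=(2,2,2): N and (l;000)² cancel in I_A²/I_B².
A: Δ = 2!·2!·2!/7! = 1/630; Racah Σ t=0..0: t=0:+1/4 = 1/4; ⇒ 3j(2 2 2; 2 -1 -1)² = 3/35, sgn -1
B: Δ = 2!·2!·2!/7! = 1/630; Racah Σ t=2..2: t=2:+1/8 = 1/8; ⇒ 3j(2 2 2; -2 2 0)² = 2/35, sgn +1
I_A²/I_B² = (3/35)/(2/35) = 3/2

3/2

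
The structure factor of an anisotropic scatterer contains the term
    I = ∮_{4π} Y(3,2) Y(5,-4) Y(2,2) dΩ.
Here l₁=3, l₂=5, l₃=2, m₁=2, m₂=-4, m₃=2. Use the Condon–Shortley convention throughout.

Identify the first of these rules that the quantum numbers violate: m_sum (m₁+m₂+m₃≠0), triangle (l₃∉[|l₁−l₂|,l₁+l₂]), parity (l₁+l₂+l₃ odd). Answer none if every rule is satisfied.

Σmᵢ = 0  ✓
l₃∈[|l₁−l₂|,l₁+l₂]=[2,8], have l₃=2  ✓
Σlᵢ = 10 ⇒ even  ✓

none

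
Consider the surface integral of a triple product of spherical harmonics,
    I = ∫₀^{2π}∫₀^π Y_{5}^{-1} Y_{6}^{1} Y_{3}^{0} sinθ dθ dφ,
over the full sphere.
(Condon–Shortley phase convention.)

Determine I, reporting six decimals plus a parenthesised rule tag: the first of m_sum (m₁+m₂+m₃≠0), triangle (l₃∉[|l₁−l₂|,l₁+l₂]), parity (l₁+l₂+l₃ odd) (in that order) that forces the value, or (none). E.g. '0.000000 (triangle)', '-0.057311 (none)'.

m-sum 0 ✓  L=14 even ✓  1≤3≤11 ✓
Π(2lᵢ+1) = 11×13×7 = 1001
triangle coeff Δ(5,6,3) = 1/675675
Σ_t [3,5]: t=3:−1/8640 t=4:+1/2304 t=5:−1/8640 = 7/34560
(3j)²=7/429 [(5 6 3; 0 0 0)], sign=-1
Σ_t [4,6]: t=4:+1/6912 t=5:−1/2880 t=6:+1/17280 = -1/6912
(3j)²=5/429 [(5 6 3; -1 1 0)], sign=+1
⇒ 4πI² = 245/1287
I = (-1)√(245/1287/(4π)) = -0.12308038
No selection rule forces the value: the integral is nonzero (none).

-0.123080 (none)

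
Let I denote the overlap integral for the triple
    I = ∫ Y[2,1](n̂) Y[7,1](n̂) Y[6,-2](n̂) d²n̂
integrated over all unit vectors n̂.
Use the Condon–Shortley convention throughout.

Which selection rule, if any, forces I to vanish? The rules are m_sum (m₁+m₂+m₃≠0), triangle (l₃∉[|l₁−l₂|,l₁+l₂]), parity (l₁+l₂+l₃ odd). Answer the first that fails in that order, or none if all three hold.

azimuthal sum: 1 + 1 − 2 = 0  ✓
5 ≤ 6 ≤ 9 (triangle on l)  ✓
L = 2 + 7 + 6 = 15 (odd)  ✗

parity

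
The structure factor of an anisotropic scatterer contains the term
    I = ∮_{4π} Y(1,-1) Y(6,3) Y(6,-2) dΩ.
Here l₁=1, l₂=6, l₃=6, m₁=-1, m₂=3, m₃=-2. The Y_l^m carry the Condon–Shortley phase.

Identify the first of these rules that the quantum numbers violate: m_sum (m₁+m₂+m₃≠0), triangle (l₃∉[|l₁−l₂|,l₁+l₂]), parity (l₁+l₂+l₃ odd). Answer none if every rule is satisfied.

Σmᵢ = 0  ✓
l₃∈[|l₁−l₂|,l₁+l₂]=[5,7], have l₃=6  ✓
Σlᵢ = 13 ⇒ odd  ✗

parity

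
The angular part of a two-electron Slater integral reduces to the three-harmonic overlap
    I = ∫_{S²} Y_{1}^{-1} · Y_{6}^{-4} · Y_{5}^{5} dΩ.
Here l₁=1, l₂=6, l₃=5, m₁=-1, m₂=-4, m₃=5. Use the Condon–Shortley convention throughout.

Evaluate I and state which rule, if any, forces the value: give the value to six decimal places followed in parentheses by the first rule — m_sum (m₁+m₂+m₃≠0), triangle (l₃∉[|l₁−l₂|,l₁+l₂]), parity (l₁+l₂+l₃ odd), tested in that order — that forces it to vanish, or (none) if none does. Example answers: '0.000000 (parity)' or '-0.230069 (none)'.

m-sum 0 ✓  L=12 even ✓  5≤5≤7 ✓
Π(2lᵢ+1) = 3×13×11 = 429
triangle coeff Δ(1,6,5) = 1/858
Σ_t [1,1]: t=1:−1/14400 = -1/14400
(3j)²=6/143 [(1 6 5; 0 0 0)], sign=+1
Σ_t [2,2]: t=2:+1/7257600 = 1/7257600
(3j)²=1/858 [(1 6 5; -1 -4 5)], sign=+1
⇒ 4πI² = 3/143
I = (+1)√(3/143/(4π)) = 0.04085899
No selection rule forces the value: the integral is nonzero (none).

0.040859 (none)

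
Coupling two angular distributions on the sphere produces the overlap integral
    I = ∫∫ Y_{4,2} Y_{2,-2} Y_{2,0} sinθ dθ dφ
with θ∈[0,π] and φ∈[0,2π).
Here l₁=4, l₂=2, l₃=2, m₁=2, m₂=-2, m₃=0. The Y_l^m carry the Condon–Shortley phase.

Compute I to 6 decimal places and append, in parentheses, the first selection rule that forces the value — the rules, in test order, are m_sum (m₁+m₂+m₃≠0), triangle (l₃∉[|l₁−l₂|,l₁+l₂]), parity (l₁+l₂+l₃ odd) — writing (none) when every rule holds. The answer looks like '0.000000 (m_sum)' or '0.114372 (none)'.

Rules hold: Σm=0, L=8 even, 2≤2≤6.
N = 9·5·5 = 225
Δ = 4!·4!·0!/9! = 1/630
Racah Σ t=2..2: t=2:+1/16 = 1/16
⇒ 3j(4 2 2; 0 0 0)² = 2/35, sgn +1
Racah Σ t=0..0: t=0:+1/96 = 1/96
⇒ 3j(4 2 2; 2 -2 0)² = 1/42, sgn +1
4πI² = N·(3j₀)²·(3jₘ)² = 15/49
I = +1·√(0.306122/4π) = 0.15607835
No selection rule forces the value: the integral is nonzero (none).

0.156078 (none)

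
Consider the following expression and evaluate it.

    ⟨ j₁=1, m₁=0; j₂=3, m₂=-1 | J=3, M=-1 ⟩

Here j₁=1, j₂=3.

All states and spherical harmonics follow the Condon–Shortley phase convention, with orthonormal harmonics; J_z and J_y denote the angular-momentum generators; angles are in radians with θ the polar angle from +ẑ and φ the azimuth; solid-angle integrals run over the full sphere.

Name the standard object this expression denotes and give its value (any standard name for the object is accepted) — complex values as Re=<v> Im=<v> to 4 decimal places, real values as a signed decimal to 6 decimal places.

This is a Clebsch–Gordan (vector-coupling) coefficient.
√[7·1!1!5!/8! · 1!1!2!4!2!4!] = √(48)
  +(−1)^0/∏(0,1,1,2,0,3)! = 1/12  (running 1/12)
  +(−1)^1/∏(1,0,0,1,1,4)! = -1/24  (running 1/24)
⟨..|..⟩ = √(48)·(1/24) = +0.288675

Clebsch–Gordan coefficient, +√(1/12) ≈ +0.288675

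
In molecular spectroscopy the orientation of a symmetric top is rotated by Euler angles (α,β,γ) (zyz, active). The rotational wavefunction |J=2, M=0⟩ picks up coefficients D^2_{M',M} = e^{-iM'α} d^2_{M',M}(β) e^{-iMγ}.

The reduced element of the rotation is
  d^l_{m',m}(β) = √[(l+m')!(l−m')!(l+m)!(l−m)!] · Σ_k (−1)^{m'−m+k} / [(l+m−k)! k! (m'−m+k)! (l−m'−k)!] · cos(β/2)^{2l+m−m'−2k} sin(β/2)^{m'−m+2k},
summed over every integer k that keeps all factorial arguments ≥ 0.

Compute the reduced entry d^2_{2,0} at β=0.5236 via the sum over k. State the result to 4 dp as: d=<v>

d^2_{2,0}(β=0.5236) via the finite sum:
With c≡cos(β/2)=0.965926 and s≡sin(β/2)=0.258820, N=[24·1·2·2]^{1/2}=9.797959
k∈{0} keeps every argument non-negative
  k=0: (−1)^2·9.7980/(4)·0.9659^2·0.2588^2 = +0.153094
d^2_{2,0}(0.5236) = +0.153094

d=0.1531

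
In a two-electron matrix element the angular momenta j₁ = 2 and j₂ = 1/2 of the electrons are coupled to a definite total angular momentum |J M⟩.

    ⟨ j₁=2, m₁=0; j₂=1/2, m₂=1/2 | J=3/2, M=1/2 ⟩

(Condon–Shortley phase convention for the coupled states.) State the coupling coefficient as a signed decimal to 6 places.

−√(2/5) = -0.632456

triangle: 1!×3!×0!/5! = 6/120
(j±m)!: 2!×2!×1!×0!×2!×1! = 8
prefactor² = (2J+1)×Δ×N² = 8/5
  k=1: −1/(1!×0!×1!×0!×2!×0!) = -1/2
Σ = -1/2  ⇒  CG² = 8/5×(-1/2)² = 2/5
CG = −√(2/5) = -0.632456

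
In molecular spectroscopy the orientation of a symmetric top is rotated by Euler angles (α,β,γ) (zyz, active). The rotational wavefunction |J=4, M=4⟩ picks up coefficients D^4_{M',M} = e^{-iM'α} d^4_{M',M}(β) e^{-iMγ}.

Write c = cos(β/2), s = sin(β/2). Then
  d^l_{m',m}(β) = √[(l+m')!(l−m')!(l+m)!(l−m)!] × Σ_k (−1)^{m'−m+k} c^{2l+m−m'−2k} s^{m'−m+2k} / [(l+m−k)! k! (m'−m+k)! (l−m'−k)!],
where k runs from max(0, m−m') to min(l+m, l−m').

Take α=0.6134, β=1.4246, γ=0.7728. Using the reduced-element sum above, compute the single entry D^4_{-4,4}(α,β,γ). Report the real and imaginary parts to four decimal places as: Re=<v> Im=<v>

First d^4_{-4,4}(β=1.4246), then the phase factors e^{-i(-4)α} and e^{-i(4)γ}:
With c≡cos(β/2)=0.756861 and s≡sin(β/2)=0.653576, N=[1·40320·40320·1]^{1/2}=40320.000000
The bounds max(0,m−m')=8 and min(l+m,l−m')=8 give 1 term
  k=8: (−1)^0·40320.0000/(40320)·0.7569^0·0.6536^8 = +0.033294
d^4_{-4,4}(1.4246) = +0.033294
Attach z-rotation phases: D = e^{-i(-4)(0.6134)}·(+0.033294)·e^{-i(4)(0.7728)} = +0.026753-0.019819i

Re=0.0268 Im=-0.0198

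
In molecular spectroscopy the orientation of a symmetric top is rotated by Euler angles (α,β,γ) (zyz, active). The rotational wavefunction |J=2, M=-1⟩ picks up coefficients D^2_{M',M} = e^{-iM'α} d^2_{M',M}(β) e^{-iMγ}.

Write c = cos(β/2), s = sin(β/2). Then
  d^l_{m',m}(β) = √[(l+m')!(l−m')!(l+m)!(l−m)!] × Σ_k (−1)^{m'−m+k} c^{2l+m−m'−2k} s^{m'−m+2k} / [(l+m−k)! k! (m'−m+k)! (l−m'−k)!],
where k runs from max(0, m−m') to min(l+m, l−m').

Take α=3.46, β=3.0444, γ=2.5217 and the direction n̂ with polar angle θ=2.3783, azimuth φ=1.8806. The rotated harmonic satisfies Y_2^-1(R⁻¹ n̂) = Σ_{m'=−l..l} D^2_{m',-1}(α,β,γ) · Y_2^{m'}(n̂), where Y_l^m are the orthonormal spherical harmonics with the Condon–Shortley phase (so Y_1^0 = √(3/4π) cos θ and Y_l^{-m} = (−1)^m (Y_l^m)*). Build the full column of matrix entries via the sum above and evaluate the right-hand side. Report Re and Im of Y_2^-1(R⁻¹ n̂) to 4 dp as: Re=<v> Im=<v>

Re=-0.2573 Im=-0.2878

Need the full column D^2_{m',-1} for m'=−2..2 at α=3.4600, β=3.0444, γ=2.5217.
cos(β/2)=0.048577, sin(β/2)=0.998819
d^2_{-2,-1}: single k=1 term ⇒ +0.000229;  D = -0.000229-0.000004i
d^2_{-1,-1}: k∈[0..1] ⇒ +0.000006 -0.007063 = -0.007057;  D = -0.006739+0.002095i
d^2_{0,-1}: k∈[0..1] ⇒ -0.000280 +0.118568 = +0.118288;  D = -0.096279+0.068719i
d^2_{1,-1}: k∈[0..1] ⇒ +0.007063 -0.995286 = -0.988224;  D = -0.584198+0.797056i
d^2_{2,-1}: single k=0 term ⇒ -0.096811;  D = +0.029910-0.092075i
Y_2^{m'}(θ=2.3783,φ=1.8806) and Σ D·Y over m':
  (-0.0002-0.0000i)·(-0.1503+0.1072i)  (-0.0067+0.0021i)·(+0.1176+0.3675i)  (-0.0963+0.0687i)·(+0.1786+0.0000i)  (-0.5842+0.7971i)·(-0.1176+0.3675i)  (+0.0299-0.0921i)·(-0.1503-0.1072i)
Y_2^-1(R⁻¹ n̂) = -0.257298-0.287830i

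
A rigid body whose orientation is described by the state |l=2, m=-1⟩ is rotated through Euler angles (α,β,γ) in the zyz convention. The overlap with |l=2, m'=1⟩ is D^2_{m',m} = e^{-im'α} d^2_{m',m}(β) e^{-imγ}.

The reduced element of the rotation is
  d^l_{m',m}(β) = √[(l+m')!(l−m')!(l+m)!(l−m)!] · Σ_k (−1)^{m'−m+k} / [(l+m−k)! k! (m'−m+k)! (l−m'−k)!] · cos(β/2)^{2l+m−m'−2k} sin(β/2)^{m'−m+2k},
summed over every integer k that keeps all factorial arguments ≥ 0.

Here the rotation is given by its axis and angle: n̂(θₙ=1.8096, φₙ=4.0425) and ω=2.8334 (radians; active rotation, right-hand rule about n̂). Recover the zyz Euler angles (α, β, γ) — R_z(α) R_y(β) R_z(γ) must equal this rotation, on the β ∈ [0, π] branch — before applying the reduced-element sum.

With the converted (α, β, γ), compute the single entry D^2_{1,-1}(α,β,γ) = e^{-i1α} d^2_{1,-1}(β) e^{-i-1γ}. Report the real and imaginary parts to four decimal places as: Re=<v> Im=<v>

Re=-0.1451 Im=-0.6167

Axis–angle → zyz. n̂ = (sinθₙcosφₙ, sinθₙsinφₙ, cosθₙ) = (-0.603279, -0.761645, -0.236540), ω = 2.8334.
R = I cosω + sinω [n̂]ₓ + (1−cosω) n̂n̂ᵀ gives
  R = [-0.242140, +0.969071, +0.047641; +0.825568, +0.179991, +0.534828; +0.509711, +0.168834, -0.843617]
β = atan2(√(R₁₃²+R₂₃²), R₃₃) = 2.574780; α = atan2(R₂₃, R₁₃) mod 2π = 1.481953; γ = atan2(R₃₂, −R₃₁) mod 2π = 2.821731
D^2_{1,-1}(1.4820,2.5748,2.8217) = e^{-i·1·1.4820}·d^2_{1,-1}(2.5748)·e^{-i·-1·2.8217}. Compute d first:
With c≡cos(β/2)=0.279628 and s≡sin(β/2)=0.960109, N=[6·1·1·6]^{1/2}=6.000000
k∈{0,1} keeps every argument non-negative
  k=0: (−1)^2·6.0000/(2)·0.2796^2·0.9601^2 = +0.216233
  k=1: (−1)^3·6.0000/(6)·0.2796^0·0.9601^4 = -0.849731
d^2_{1,-1}(2.5748) = +0.216233 -0.849731 = -0.633498
D = (+0.088726-0.996056i)·(-0.633498)·(-0.949279+0.314435i) = -0.145051-0.616668i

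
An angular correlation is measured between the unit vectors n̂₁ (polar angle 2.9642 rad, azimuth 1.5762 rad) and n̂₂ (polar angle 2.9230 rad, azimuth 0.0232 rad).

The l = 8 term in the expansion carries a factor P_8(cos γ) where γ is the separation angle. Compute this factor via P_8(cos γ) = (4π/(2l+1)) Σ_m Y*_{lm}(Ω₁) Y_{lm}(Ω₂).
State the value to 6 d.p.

0.020639

Summing Y*_{l m}(θ₁,φ₁)·Y_{l m}(θ₂,φ₂) over m ∈ [−8, 8]; prefactor 4π/(2·8+1) = 0.739198:
  m=-8: Y*=0.00000 + 0.00000j  Y=0.00000 - 0.00000j  product 0.00000 - 0.00000j
  m=-7: Y*=-0.00000 + 0.00001j  Y=-0.00004 + 0.00001j  product -0.00000 - 0.00000j
  m=-6: Y*=-0.00015 - 0.00000j  Y=0.00052 - 0.00007j  product -0.00000 + 0.00000j
  m=-5: Y*=0.00004 - 0.00158j  Y=-0.00427 + 0.00050j  product 0.00000 + 0.00001j
  m=-4: Y*=0.01208 + 0.00026j  Y=0.02626 - 0.00244j  product 0.00032 - 0.00002j
  m=-3: Y*=-0.00110 + 0.06811j  Y=-0.11833 + 0.00825j  product -0.00043 - 0.00807j
  m=-2: Y*=-0.26909 - 0.00291j  Y=0.36881 - 0.01713j  product -0.09929 + 0.00354j
  m=-1: Y*=0.00352 - 0.65148j  Y=-0.67925 + 0.01576j  product 0.00788 + 0.44258j
  m=+0: Y*=0.59120 + 0.00000j  Y=0.35686 + 0.00000j  product 0.21098 + 0.00000j
  m=+1: Y*=-0.00352 - 0.65148j  Y=0.67925 + 0.01576j  product 0.00788 - 0.44258j
  m=+2: Y*=-0.26909 + 0.00291j  Y=0.36881 + 0.01713j  product -0.09929 - 0.00354j
  m=+3: Y*=0.00110 + 0.06811j  Y=0.11833 + 0.00825j  product -0.00043 + 0.00807j
  m=+4: Y*=0.01208 - 0.00026j  Y=0.02626 + 0.00244j  product 0.00032 + 0.00002j
  m=+5: Y*=-0.00004 - 0.00158j  Y=0.00427 + 0.00050j  product 0.00000 - 0.00001j
  m=+6: Y*=-0.00015 + 0.00000j  Y=0.00052 + 0.00007j  product -0.00000 - 0.00000j
  m=+7: Y*=0.00000 + 0.00001j  Y=0.00004 + 0.00001j  product -0.00000 + 0.00000j
  m=+8: Y*=0.00000 - 0.00000j  Y=0.00000 + 0.00000j  product 0.00000 + 0.00000j
Total Σ_m = 0.02792 + 0.00000j. Multiply by 0.739198: 0.02064 + 0.00000j. P_8(cos γ) = 0.020639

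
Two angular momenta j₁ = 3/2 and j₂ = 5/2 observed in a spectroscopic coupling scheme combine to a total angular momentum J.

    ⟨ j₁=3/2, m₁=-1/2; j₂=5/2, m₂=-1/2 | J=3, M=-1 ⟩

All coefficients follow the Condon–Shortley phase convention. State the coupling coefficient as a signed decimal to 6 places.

triangle: 1!*2!*4!/8! = 48/40320
(j±m)!: 1!*2!*2!*3!*2!*4! = 1152
prefactor² = (2J+1)*Δ*N² = 48/5
  k=0: +1/(0!*1!*2!*2!*0!*2!) = 1/8
  k=1: −1/(1!*0!*1!*1!*1!*3!) = -1/6
Σ = -1/24  ⇒  CG² = 48/5*(-1/24)² = 1/60
CG = −√(1/60) = -0.129099

−√(1/60) ≈ -0.129099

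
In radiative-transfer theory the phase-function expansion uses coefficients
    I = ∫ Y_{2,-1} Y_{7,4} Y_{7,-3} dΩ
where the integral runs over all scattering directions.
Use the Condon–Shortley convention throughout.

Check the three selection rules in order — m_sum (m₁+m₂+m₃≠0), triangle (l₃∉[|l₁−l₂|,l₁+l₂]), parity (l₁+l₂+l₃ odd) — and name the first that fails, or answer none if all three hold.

none

m₁+m₂+m₃ = -1 + 4 − 3 = 0  ✓
triangle: |2−7|=5 ≤ l₃=7 ≤ 2+7=9  ✓
parity: l₁+l₂+l₃ = 16 is even  ✓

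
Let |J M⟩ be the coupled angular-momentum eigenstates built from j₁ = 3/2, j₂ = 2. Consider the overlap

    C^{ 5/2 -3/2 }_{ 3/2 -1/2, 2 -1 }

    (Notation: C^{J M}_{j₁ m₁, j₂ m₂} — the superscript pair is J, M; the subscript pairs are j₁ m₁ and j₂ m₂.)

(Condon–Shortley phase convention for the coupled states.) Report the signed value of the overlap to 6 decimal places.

√[6·1!2!3!/7! · 1!2!1!3!1!4!] = √(144/35)
  +(−1)^0/∏(0,1,2,1,0,2)! = 1/4  (running 1/4)
  +(−1)^1/∏(1,0,1,0,1,3)! = -1/6  (running 1/12)
⟨..|..⟩ = √(144/35)·(1/12) = +0.169031

+√(1/35) = +0.169031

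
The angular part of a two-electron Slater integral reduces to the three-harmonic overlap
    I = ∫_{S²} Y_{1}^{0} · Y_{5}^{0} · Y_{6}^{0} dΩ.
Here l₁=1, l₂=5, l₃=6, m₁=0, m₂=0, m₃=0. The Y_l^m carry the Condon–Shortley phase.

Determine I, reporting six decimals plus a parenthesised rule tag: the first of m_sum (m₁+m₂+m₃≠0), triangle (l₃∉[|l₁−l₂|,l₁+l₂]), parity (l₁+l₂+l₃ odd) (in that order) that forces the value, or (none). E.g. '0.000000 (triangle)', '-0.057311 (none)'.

Rules hold: Σm=0, L=12 even, 4≤6≤6.
N = 3·11·13 = 429
Δ = 0!·2!·10!/13! = 1/858
Racah Σ t=0..0: t=0:+1/14400 = 1/14400
⇒ 3j(1 5 6; 0 0 0)² = 6/143, sgn +1
(m-triple is (0,0,0) — same symbol as above.)
4πI² = N·(3j₀)²·(3jₘ)² = 108/143
I = +1·√(0.755245/4π) = 0.24515397
No selection rule forces the value: the integral is nonzero (none).

0.245154 (none)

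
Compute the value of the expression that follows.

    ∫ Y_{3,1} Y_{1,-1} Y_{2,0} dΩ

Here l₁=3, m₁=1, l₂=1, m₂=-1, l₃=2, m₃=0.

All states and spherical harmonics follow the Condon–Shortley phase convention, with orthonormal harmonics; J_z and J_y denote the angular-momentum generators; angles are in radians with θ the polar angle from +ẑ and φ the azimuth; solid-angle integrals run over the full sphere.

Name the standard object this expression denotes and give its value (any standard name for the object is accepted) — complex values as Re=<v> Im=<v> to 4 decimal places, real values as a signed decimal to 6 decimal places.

Gaunt coefficient, -0.202301

This is a Gaunt coefficient — the integral of a triple product of spherical harmonics over the sphere.
Rules hold: Σm=0, L=6 even, 2≤2≤4.
N = 7·3·5 = 105
Δ = 2!·4!·0!/7! = 1/105
Racah Σ t=1..1: t=1:−1/4 = -1/4
⇒ 3j(3 1 2; 0 0 0)² = 3/35, sgn -1
Racah Σ t=0..0: t=0:+1/8 = 1/8
⇒ 3j(3 1 2; 1 -1 0)² = 2/35, sgn +1
4πI² = N·(3j₀)²·(3jₘ)² = 18/35
I = -1·√(0.514286/4π) = -0.20230066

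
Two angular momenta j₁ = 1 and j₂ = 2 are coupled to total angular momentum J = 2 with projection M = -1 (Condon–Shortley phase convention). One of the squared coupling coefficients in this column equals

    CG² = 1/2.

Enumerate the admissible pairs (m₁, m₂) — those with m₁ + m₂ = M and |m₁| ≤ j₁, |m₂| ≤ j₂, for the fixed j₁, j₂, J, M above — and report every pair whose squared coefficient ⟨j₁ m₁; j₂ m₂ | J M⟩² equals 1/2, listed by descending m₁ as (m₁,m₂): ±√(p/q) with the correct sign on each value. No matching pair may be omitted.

(-1,0): −√(1/2)

Admissible pairs with m₁+m₂ = M = -1: (-1,0), (0,-1), (1,-2)
  (m₁,m₂)=(1,-2): CG² = 1/3, CG = +√(1/3)
  (m₁,m₂)=(0,-1): CG² = 1/6, CG = +√(1/6)
  (m₁,m₂)=(-1,0): CG² = 1/2, CG = −√(1/2)   ← matches the target
Pairs with CG² = 1/2: (-1,0): −√(1/2)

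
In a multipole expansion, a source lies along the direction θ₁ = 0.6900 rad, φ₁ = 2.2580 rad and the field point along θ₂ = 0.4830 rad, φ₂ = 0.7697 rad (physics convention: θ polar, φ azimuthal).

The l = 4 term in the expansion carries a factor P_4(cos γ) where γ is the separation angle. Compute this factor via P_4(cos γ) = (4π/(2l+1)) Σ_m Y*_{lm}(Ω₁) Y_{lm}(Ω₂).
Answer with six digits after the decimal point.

Expand P_4 via completeness: Σ_{m} conj(Y_{4,m}) at Ω₁ times Y_{4,m} at Ω₂ —
  m=-4: Y*=-0.067118+0.027808i  Y=-0.020549-0.001292i  product +0.001415-0.000485i
  m=-3: Y*=+0.219583+0.117353i  Y=-0.074740-0.082133i  product -0.006773-0.026806i
  m=-2: Y*=-0.083675-0.420577i  Y=+0.010171-0.323834i  product -0.137048+0.022819i
  m=-1: Y*=-0.171460+0.208933i  Y=+0.347952-0.337196i  product +0.010791+0.130514i
  m=+0: Y*=-0.260361-0.000000i  Y=+0.105824+0.000000i  product -0.027552-0.000000i
  m=+1: Y*=+0.171460+0.208933i  Y=-0.347952-0.337196i  product +0.010791-0.130514i
  m=+2: Y*=-0.083675+0.420577i  Y=+0.010171+0.323834i  product -0.137048-0.022819i
  m=+3: Y*=-0.219583+0.117353i  Y=+0.074740-0.082133i  product -0.006773+0.026806i
  m=+4: Y*=-0.067118-0.027808i  Y=-0.020549+0.001292i  product +0.001415+0.000485i
Total Σ_m = -0.290781-0.000000i. Multiply by 1.396263: -0.406007-0.000000i. P_4(cos γ) = -0.406007

-0.406007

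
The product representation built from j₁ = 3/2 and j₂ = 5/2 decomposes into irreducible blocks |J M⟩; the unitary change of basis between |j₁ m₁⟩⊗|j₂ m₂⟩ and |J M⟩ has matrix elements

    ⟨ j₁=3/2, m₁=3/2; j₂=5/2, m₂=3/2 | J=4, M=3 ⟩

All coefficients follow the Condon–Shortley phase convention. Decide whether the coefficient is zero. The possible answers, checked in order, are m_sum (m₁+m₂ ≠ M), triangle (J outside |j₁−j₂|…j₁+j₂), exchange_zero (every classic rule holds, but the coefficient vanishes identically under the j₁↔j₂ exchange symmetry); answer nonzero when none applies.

nonzero

m-sum: m₁+m₂ = 3/2+3/2 = 3, M = 3  ✓
triangle: |j₁−j₂| = 1 ≤ J = 4 ≤ j₁+j₂ = 4  ✓
exchange: j₁≠j₂ or m₁≠m₂ — the exchange symmetry imposes no constraint here
value check: CG = +√(5/8) = +0.790569 ≠ 0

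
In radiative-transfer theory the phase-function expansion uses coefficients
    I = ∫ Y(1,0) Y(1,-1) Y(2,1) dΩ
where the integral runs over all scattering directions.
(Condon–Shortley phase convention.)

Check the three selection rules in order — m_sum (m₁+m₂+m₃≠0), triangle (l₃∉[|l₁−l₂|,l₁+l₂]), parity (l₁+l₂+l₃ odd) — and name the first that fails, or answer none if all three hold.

m₁+m₂+m₃ = 0 − 1 + 1 = 0  ✓
triangle: |1−1|=0 ≤ l₃=2 ≤ 1+1=2  ✓
parity: l₁+l₂+l₃ = 4 is even  ✓

none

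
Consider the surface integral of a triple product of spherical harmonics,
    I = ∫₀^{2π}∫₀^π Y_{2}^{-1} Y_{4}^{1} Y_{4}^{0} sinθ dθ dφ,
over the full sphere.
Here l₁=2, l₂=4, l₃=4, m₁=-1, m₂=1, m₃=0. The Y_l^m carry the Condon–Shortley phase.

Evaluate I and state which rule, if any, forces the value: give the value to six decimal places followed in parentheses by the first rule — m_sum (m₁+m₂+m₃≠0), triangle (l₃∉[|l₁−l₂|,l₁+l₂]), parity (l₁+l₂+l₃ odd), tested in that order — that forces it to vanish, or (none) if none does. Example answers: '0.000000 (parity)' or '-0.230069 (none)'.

-0.044869 (none)

m-sum 0 ✓  L=10 even ✓  2≤4≤6 ✓
Π(2lᵢ+1) = 5×9×9 = 405
triangle coeff Δ(2,4,4) = 1/13860
Σ_t [0,2]: t=0:+1/192 t=1:−1/36 t=2:+1/192 = -5/288
(3j)²=20/693 [(2 4 4; 0 0 0)], sign=-1
Σ_t [1,2]: t=1:−1/96 t=2:+1/72 = 1/288
(3j)²=1/462 [(2 4 4; -1 1 0)], sign=+1
⇒ 4πI² = 150/5929
I = (-1)√(150/5929/(4π)) = -0.04486937
No selection rule forces the value: the integral is nonzero (none).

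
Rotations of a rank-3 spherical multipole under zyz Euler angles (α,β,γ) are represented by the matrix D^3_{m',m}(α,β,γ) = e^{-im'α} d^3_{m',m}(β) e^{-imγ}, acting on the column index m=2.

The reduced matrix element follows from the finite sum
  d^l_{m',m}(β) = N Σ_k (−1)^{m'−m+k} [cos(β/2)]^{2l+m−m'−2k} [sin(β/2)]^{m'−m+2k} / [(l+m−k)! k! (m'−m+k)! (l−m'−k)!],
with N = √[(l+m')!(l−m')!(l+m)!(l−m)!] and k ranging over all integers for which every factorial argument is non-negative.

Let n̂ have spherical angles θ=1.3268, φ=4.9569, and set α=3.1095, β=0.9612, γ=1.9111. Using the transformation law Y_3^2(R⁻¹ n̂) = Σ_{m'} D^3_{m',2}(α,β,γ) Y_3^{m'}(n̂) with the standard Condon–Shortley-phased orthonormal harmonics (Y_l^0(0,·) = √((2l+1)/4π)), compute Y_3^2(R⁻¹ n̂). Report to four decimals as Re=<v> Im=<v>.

Re=-0.0801 Im=-0.0029

Need the full column D^3_{m',2} for m'=−3..3 at α=3.1095, β=0.9612, γ=1.9111.
cos(β/2)=0.886718, sin(β/2)=0.462311
d^3_{-3,2}: single k=5 term ⇒ +0.045871;  D = +0.032710-0.032158i
d^3_{-2,2}: k∈[4..5] ⇒ +0.179589 -0.009764 = +0.169825;  D = -0.124860+0.115111i
d^3_{-1,2}: k∈[3..4] ⇒ +0.435702 -0.059219 = +0.376484;  D = +0.284847-0.246175i
d^3_{0,2}: k∈[2..3] ⇒ +0.723721 -0.196729 = +0.526991;  D = -0.409573+0.331617i
d^3_{1,2}: k∈[1..2] ⇒ +0.801422 -0.435702 = +0.365720;  D = +0.291472-0.220896i
d^3_{2,2}: k∈[0..1] ⇒ +0.486085 -0.660664 = -0.174579;  D = +0.142448-0.100927i
d^3_{3,2}: single k=0 term ⇒ -0.620779;  D = -0.517781+0.342447i
Y_3^{m'}(θ=1.3268,φ=4.9569) and Σ D·Y over m':
  (+0.0327-0.0322i)·(-0.2552-0.2832i)  (-0.1249+0.1151i)·(-0.2052+0.1092i)  (+0.2848-0.2462i)·(-0.0538-0.2155i)  (-0.4096+0.3316i)·(-0.2442+0.0000i)  (+0.2915-0.2209i)·(+0.0538-0.2155i)  (+0.1424-0.1009i)·(-0.2052-0.1092i)  (-0.5178+0.3424i)·(+0.2552-0.2832i)
Y_3^2(R⁻¹ n̂) = -0.080134-0.002920i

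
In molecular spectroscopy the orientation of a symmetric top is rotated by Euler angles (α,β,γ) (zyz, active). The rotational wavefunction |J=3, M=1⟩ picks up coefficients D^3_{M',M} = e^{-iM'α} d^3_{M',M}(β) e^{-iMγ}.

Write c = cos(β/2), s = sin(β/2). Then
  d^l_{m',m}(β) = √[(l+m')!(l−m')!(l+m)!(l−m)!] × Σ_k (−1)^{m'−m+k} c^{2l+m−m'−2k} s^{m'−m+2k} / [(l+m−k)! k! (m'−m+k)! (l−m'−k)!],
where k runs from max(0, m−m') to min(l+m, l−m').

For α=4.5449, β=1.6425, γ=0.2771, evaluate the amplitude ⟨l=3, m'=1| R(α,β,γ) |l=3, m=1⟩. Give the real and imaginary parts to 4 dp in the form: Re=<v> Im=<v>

Re=-0.0026 Im=-0.0238

First d^3_{1,1}(β=1.6425), then the phase factors e^{-i(1)α} and e^{-i(1)γ}:
With c≡cos(β/2)=0.681307 and s≡sin(β/2)=0.731998, N=[24·2·24·2]^{1/2}=48.000000
k∈{0,1,2} keeps every argument non-negative
  k=0: (−1)^0·48.0000/(48)·0.6813^6·0.7320^0 = +0.100013
  k=1: (−1)^1·48.0000/(6)·0.6813^4·0.7320^2 = -0.923593
  k=2: (−1)^2·48.0000/(8)·0.6813^2·0.7320^4 = +0.799606
d^3_{1,1}(1.6425) = +0.100013 -0.923593 +0.799606 = -0.023973
Attach z-rotation phases: D = e^{-i(1)(4.5449)}·(-0.023973)·e^{-i(1)(0.2771)} = -0.002622-0.023830i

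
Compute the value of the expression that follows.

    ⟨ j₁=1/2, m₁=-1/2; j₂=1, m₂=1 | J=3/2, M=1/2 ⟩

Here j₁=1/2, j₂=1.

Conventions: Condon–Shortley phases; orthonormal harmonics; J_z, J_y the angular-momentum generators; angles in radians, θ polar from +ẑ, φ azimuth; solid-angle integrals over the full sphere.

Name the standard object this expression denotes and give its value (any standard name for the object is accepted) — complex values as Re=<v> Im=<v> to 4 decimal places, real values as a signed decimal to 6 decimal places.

Clebsch–Gordan coefficient, +√(1/3) ≈ +0.577350

This is a Clebsch–Gordan (vector-coupling) coefficient.
√[4·0!1!2!/4! · 0!1!2!0!2!1!] = √(4/3)
  +(−1)^0/∏(0,0,1,2,0,0)! = 1/2  (running 1/2)
⟨..|..⟩ = √(4/3)·(1/2) = +0.577350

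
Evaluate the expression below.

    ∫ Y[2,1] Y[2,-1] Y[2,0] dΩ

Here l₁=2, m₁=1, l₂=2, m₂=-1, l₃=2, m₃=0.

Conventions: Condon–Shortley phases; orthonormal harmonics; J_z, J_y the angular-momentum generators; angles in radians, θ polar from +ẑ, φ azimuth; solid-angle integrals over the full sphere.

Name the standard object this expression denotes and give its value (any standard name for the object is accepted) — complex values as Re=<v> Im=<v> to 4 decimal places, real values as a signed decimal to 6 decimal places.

Gaunt coefficient, -0.090112

This is a Gaunt coefficient — the integral of a triple product of spherical harmonics over the sphere.
Rules hold: Σm=0, L=6 even, 0≤2≤4.
N = 5·5·5 = 125
Δ = 2!·2!·2!/7! = 1/630
Racah Σ t=0..2: t=0:+1/8 t=1:−1/1 t=2:+1/8 = -3/4
⇒ 3j(2 2 2; 0 0 0)² = 2/35, sgn -1
Racah Σ t=0..1: t=0:+1/2 t=1:−1/4 = 1/4
⇒ 3j(2 2 2; 1 -1 0)² = 1/70, sgn +1
4πI² = N·(3j₀)²·(3jₘ)² = 5/49
I = -1·√(0.102041/4π) = -0.09011188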